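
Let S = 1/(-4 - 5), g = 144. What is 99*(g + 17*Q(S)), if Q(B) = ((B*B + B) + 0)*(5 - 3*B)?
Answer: 360976/27 ≈ 13369.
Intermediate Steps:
S = -⅑ (S = 1/(-9) = -⅑ ≈ -0.11111)
Q(B) = (5 - 3*B)*(B + B²) (Q(B) = ((B² + B) + 0)*(5 - 3*B) = ((B + B²) + 0)*(5 - 3*B) = (B + B²)*(5 - 3*B) = (5 - 3*B)*(B + B²))
99*(g + 17*Q(S)) = 99*(144 + 17*(-(5 - 3*(-⅑)² + 2*(-⅑))/9)) = 99*(144 + 17*(-(5 - 3*1/81 - 2/9)/9)) = 99*(144 + 17*(-(5 - 1/27 - 2/9)/9)) = 99*(144 + 17*(-⅑*128/27)) = 99*(144 + 17*(-128/243)) = 99*(144 - 2176/243) = 99*(32816/243) = 360976/27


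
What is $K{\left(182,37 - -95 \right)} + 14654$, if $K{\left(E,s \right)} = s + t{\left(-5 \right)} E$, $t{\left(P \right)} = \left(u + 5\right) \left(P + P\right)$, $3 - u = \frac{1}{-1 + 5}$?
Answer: $681$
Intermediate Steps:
$u = \frac{11}{4}$ ($u = 3 - \frac{1}{-1 + 5} = 3 - \frac{1}{4} = \frac{11}{4} \approx 2.75$)
$t{\left(P \right)} = \frac{31 P}{2}$ ($t{\left(P \right)} = \left(\frac{11}{4} + 5\right) \left(P + P\right) = \frac{31 \cdot 2 P}{4} = \frac{31 P}{2}$)
$K{\left(E,s \right)} = s - \frac{155 E}{2}$ ($K{\left(E,s \right)} = s + \frac{31}{2} \left(-5\right) E = s - \frac{155 E}{2}$)
$K{\left(182,37 - -95 \right)} + 14654 = \left(\left(37 - -95\right) - 14105\right) + 14654 = \left(\left(37 + 95\right) - 14105\right) + 14654 = \left(132 - 14105\right) + 14654 = -13973 + 14654 = 681$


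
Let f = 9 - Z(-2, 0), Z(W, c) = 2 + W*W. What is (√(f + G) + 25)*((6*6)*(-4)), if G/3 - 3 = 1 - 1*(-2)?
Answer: -3600 - 144*√21 ≈ -4259.9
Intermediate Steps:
Z(W, c) = 2 + W²
G = 18 (G = 9 + 3*(1 - 1*(-2)) = 9 + 3*(1 + 2) = 9 + 3*3 = 9 + 9 = 18)
f = 3 (f = 9 - (2 + (-2)²) = 9 - (2 + 4) = 9 - 1*6 = 9 - 6 = 3)
(√(f + G) + 25)*((6*6)*(-4)) = (√(3 + 18) + 25)*((6*6)*(-4)) = (√21 + 25)*(36*(-4)) = (25 + √21)*(-144) = -3600 - 144*√21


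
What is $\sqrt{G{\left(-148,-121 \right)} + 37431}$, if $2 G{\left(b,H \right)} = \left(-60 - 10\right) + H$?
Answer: $\frac{\sqrt{149342}}{2} \approx 193.22$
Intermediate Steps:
$G{\left(b,H \right)} = -35 + \frac{H}{2}$ ($G{\left(b,H \right)} = \frac{\left(-60 - 10\right) + H}{2} = \frac{-70 + H}{2} = -35 + \frac{H}{2}$)
$\sqrt{G{\left(-148,-121 \right)} + 37431} = \sqrt{\left(-35 + \frac{1}{2} \left(-121\right)\right) + 37431} = \sqrt{\left(-35 - \frac{121}{2}\right) + 37431} = \sqrt{- \frac{191}{2} + 37431} = \sqrt{\frac{74671}{2}} = \frac{\sqrt{149342}}{2}$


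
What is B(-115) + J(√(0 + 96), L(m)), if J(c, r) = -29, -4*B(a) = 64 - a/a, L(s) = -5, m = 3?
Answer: -179/4 ≈ -44.750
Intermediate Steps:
B(a) = -63/4 (B(a) = -(64 - a/a)/4 = -(64 - 1*1)/4 = -(64 - 1)/4 = -¼*63 = -63/4)
B(-115) + J(√(0 + 96), L(m)) = -63/4 - 29 = -179/4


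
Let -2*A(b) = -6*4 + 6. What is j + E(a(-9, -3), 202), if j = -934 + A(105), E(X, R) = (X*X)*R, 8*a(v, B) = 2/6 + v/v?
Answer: -16549/18 ≈ -919.39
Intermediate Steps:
a(v, B) = ⅙ (a(v, B) = (2/6 + v/v)/8 = (2*(⅙) + 1)/8 = (⅓ + 1)/8 = (⅛)*(4/3) = ⅙)
A(b) = 9 (A(b) = -(-6*4 + 6)/2 = -(-24 + 6)/2 = -½*(-18) = 9)
E(X, R) = R*X² (E(X, R) = X²*R = R*X²)
j = -925 (j = -934 + 9 = -925)
j + E(a(-9, -3), 202) = -925 + 202*(⅙)² = -925 + 202*(1/36) = -925 + 101/18 = -16549/18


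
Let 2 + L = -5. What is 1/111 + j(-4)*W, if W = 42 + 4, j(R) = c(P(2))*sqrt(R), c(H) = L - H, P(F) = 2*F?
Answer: 1/111 - 1012*I ≈ 0.009009 - 1012.0*I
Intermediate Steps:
L = -7 (L = -2 - 5 = -7)
c(H) = -7 - H
j(R) = -11*sqrt(R) (j(R) = (-7 - 2*2)*sqrt(R) = (-7 - 1*4)*sqrt(R) = (-7 - 4)*sqrt(R) = -11*sqrt(R))
W = 46
1/111 + j(-4)*W = 1/111 - 22*I*46 = 1/111 - 1012*I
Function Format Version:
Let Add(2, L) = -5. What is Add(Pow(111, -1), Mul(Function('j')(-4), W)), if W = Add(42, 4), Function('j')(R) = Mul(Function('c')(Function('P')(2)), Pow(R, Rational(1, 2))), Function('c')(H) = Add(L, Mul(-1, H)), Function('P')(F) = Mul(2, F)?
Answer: Add(Rational(1, 111), Mul(-1012, I)) ≈ Add(0.0090090, Mul(-1012.0, I))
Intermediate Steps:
L = -7 (L = Add(-2, -5) = -7)
Function('c')(H) = Add(-7, Mul(-1, H))
Function('j')(R) = Mul(-11, Pow(R, Rational(1, 2))) (Function('j')(R) = Mul(Add(-7, Mul(-1, Mul(2, 2))), Pow(R, Rational(1, 2))) = Mul(Add(-7, Mul(-1, 4)), Pow(R, Rational(1, 2))) = Mul(Add(-7, -4), Pow(R, Rational(1, 2))) = Mul(-11, Pow(R, Rational(1, 2))))
W = 46
Add(Pow(111, -1), Mul(Function('j')(-4), W)) = Add(Pow(111, -1), Mul(Mul(-11, Pow(-4, Rational(1, 2))), 46)) = Add(Rational(1, 111), Mul(Mul(-11, Mul(2, I)), 46)) = Add(Rational(1, 111), Mul(Mul(-22, I), 46)) = Add(Rational(1, 111), Mul(-1012, I))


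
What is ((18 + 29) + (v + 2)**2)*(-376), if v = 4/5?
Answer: -515496/25 ≈ -20620.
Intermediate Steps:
v = 4/5 (v = 4*(1/5) = 4/5 ≈ 0.80000)
((18 + 29) + (v + 2)**2)*(-376) = ((18 + 29) + (4/5 + 2)**2)*(-376) = (47 + (14/5)**2)*(-376) = (47 + 196/25)*(-376) = (1371/25)*(-376) = -515496/25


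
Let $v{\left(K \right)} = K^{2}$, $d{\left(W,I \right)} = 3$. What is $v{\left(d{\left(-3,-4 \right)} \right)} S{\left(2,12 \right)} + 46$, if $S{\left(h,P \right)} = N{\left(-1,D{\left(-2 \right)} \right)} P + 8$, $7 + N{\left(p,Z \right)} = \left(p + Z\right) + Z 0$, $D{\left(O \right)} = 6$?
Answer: $-98$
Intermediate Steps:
$N{\left(p,Z \right)} = -7 + Z + p$ ($N{\left(p,Z \right)} = -7 + \left(\left(p + Z\right) + Z 0\right) = -7 + \left(\left(Z + p\right) + 0\right) = -7 + \left(Z + p\right) = -7 + Z + p$)
$S{\left(h,P \right)} = 8 - 2 P$ ($S{\left(h,P \right)} = \left(-7 + 6 - 1\right) P + 8 = - 2 P + 8 = 8 - 2 P$)
$v{\left(d{\left(-3,-4 \right)} \right)} S{\left(2,12 \right)} + 46 = 3^{2} \left(8 - 24\right) + 46 = 9 \left(8 - 24\right) + 46 = 9 \left(-16\right) + 46 = -144 + 46 = -98$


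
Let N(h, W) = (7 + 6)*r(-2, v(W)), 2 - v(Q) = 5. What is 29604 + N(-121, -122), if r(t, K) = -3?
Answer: 29565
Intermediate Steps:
v(Q) = -3 (v(Q) = 2 - 1*5 = 2 - 5 = -3)
N(h, W) = -39 (N(h, W) = (7 + 6)*(-3) = 13*(-3) = -39)
29604 + N(-121, -122) = 29604 - 39 = 29565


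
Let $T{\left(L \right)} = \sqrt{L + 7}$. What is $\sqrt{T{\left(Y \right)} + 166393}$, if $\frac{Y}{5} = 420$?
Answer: $\sqrt{166393 + 7 \sqrt{43}} \approx 407.97$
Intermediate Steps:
$Y = 2100$ ($Y = 5 \cdot 420 = 2100$)
$T{\left(L \right)} = \sqrt{7 + L}$
$\sqrt{T{\left(Y \right)} + 166393} = \sqrt{\sqrt{7 + 2100} + 166393} = \sqrt{\sqrt{2107} + 166393} = \sqrt{7 \sqrt{43} + 166393} = \sqrt{166393 + 7 \sqrt{43}}$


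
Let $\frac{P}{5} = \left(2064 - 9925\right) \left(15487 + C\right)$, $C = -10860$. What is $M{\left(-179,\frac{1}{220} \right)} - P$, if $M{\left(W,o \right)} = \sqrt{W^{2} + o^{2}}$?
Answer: $181864235 + \frac{\sqrt{1550784401}}{220} \approx 1.8186 \cdot 10^{8}$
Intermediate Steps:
$P = -181864235$ ($P = 5 \left(2064 - 9925\right) \left(15487 - 10860\right) = 5 \left(\left(-7861\right) 4627\right) = 5 \left(-36372847\right) = -181864235$)
$M{\left(-179,\frac{1}{220} \right)} - P = \sqrt{\left(-179\right)^{2} + \left(\frac{1}{220}\right)^{2}} - -181864235 = \sqrt{32041 + \left(\frac{1}{220}\right)^{2}} + 181864235 = \sqrt{32041 + \frac{1}{48400}} + 181864235 = \sqrt{\frac{1550784401}{48400}} + 181864235 = \frac{\sqrt{1550784401}}{220} + 181864235 = 181864235 + \frac{\sqrt{1550784401}}{220}$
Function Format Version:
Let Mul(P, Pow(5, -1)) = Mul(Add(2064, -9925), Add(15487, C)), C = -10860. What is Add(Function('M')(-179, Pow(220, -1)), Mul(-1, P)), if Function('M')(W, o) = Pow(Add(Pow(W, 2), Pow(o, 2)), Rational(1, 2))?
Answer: Add(181864235, Mul(Rational(1, 220), Pow(1550784401, Rational(1, 2)))) ≈ 1.8186e+8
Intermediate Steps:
P = -181864235 (P = Mul(5, Mul(Add(2064, -9925), Add(15487, -10860))) = Mul(5, Mul(-7861, 4627)) = Mul(5, -36372847) = -181864235)
Add(Function('M')(-179, Pow(220, -1)), Mul(-1, P)) = Add(Pow(Add(Pow(-179, 2), Pow(Pow(220, -1), 2)), Rational(1, 2)), Mul(-1, -181864235)) = Add(Pow(Add(32041, Pow(Rational(1, 220), 2)), Rational(1, 2)), 181864235) = Add(Pow(Add(32041, Rational(1, 48400)), Rational(1, 2)), 181864235) = Add(Pow(Rational(1550784401, 48400), Rational(1, 2)), 181864235) = Add(Mul(Rational(1, 220), Pow(1550784401, Rational(1, 2))), 181864235) = Add(181864235, Mul(Rational(1, 220), Pow(1550784401, Rational(1, 2))))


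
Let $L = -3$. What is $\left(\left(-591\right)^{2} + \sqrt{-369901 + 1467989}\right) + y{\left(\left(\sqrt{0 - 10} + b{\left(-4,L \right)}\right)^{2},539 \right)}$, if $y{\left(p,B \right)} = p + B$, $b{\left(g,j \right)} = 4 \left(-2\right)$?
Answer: $349874 + 2 \sqrt{274522} - 16 i \sqrt{10} \approx 3.5092 \cdot 10^{5} - 50.596 i$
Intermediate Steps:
$b{\left(g,j \right)} = -8$
$y{\left(p,B \right)} = B + p$
$\left(\left(-591\right)^{2} + \sqrt{-369901 + 1467989}\right) + y{\left(\left(\sqrt{0 - 10} + b{\left(-4,L \right)}\right)^{2},539 \right)} = \left(\left(-591\right)^{2} + \sqrt{-369901 + 1467989}\right) + \left(539 + \left(\sqrt{0 - 10} - 8\right)^{2}\right) = \left(349281 + \sqrt{1098088}\right) + \left(539 + \left(\sqrt{-10} - 8\right)^{2}\right) = \left(349281 + 2 \sqrt{274522}\right) + \left(539 + \left(i \sqrt{10} - 8\right)^{2}\right) = \left(349281 + 2 \sqrt{274522}\right) + \left(539 + \left(-8 + i \sqrt{10}\right)^{2}\right) = 349820 + \left(-8 + i \sqrt{10}\right)^{2} + 2 \sqrt{274522}$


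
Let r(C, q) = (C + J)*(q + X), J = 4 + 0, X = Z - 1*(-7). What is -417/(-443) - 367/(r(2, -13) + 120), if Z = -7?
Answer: -145067/18606 ≈ -7.7968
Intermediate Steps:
X = 0 (X = -7 - 1*(-7) = -7 + 7 = 0)
J = 4
r(C, q) = q*(4 + C) (r(C, q) = (C + 4)*(q + 0) = (4 + C)*q = q*(4 + C))
-417/(-443) - 367/(r(2, -13) + 120) = -417/(-443) - 367/(-13*(4 + 2) + 120) = -417*(-1/443) - 367/(-13*6 + 120) = 417/443 - 367/(-78 + 120) = 417/443 - 367/42 = -145067/18606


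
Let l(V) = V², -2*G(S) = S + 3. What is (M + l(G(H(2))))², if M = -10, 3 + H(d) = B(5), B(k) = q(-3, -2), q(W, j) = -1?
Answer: 1521/16 ≈ 95.063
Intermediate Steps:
B(k) = -1
H(d) = -4 (H(d) = -3 - 1 = -4)
G(S) = -3/2 - S/2 (G(S) = -(S + 3)/2 = -(3 + S)/2 = -3/2 - S/2)
(M + l(G(H(2))))² = (-10 + (-3/2 - ½*(-4))²)² = (-10 + (-3/2 + 2)²)² = (-10 + (½)²)² = (-10 + ¼)² = (-39/4)² = 1521/16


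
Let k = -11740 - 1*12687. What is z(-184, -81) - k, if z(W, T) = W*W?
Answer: 58283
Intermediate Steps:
z(W, T) = W²
k = -24427 (k = -11740 - 12687 = -24427)
z(-184, -81) - k = (-184)² - 1*(-24427) = 33856 + 24427 = 58283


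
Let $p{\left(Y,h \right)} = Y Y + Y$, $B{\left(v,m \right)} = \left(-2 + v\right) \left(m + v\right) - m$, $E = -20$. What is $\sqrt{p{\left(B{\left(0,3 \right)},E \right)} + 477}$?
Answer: $3 \sqrt{61} \approx 23.431$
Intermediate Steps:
$B{\left(v,m \right)} = - m + \left(-2 + v\right) \left(m + v\right)$
$p{\left(Y,h \right)} = Y + Y^{2}$ ($p{\left(Y,h \right)} = Y^{2} + Y = Y + Y^{2}$)
$\sqrt{p{\left(B{\left(0,3 \right)},E \right)} + 477} = \sqrt{\left(0^{2} - 9 - 0 + 3 \cdot 0\right) \left(1 + \left(0^{2} - 9 - 0 + 3 \cdot 0\right)\right) + 477} = \sqrt{\left(0 - 9 + 0 + 0\right) \left(1 + \left(0 - 9 + 0 + 0\right)\right) + 477} = \sqrt{- 9 \left(1 - 9\right) + 477} = \sqrt{\left(-9\right) \left(-8\right) + 477} = \sqrt{72 + 477} = \sqrt{549} = 3 \sqrt{61}$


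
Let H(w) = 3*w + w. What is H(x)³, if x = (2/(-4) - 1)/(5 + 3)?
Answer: -27/64 ≈ -0.42188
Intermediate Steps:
x = -3/16 (x = (2*(-¼) - 1)/8 = (-½ - 1)*(⅛) = -3/2*⅛ = -3/16 ≈ -0.18750)
H(w) = 4*w
H(x)³ = (4*(-3/16))³ = (-¾)³ = -27/64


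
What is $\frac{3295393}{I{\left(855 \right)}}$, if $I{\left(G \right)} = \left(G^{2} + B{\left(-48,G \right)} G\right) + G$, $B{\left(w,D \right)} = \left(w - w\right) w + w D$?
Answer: $- \frac{3295393}{34357320} \approx -0.095915$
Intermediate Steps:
$B{\left(w,D \right)} = D w$ ($B{\left(w,D \right)} = 0 w + D w = 0 + D w = D w$)
$I{\left(G \right)} = G - 47 G^{2}$ ($I{\left(G \right)} = \left(G^{2} + G \left(-48\right) G\right) + G = \left(G^{2} + - 48 G G\right) + G = \left(G^{2} - 48 G^{2}\right) + G = - 47 G^{2} + G = G - 47 G^{2}$)
$\frac{3295393}{I{\left(855 \right)}} = \frac{3295393}{855 \left(1 - 40185\right)} = \frac{3295393}{855 \left(-40184\right)} = \frac{3295393}{-34357320} = 3295393 \left(- \frac{1}{34357320}\right) = - \frac{3295393}{34357320}$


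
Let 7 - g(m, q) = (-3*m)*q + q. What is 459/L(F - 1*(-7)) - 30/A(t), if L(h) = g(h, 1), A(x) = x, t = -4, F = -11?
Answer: -69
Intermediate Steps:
g(m, q) = 7 - q + 3*m*q (g(m, q) = 7 - ((-3*m)*q + q) = 7 - (-3*m*q + q) = 7 - (q - 3*m*q) = 7 + (-q + 3*m*q) = 7 - q + 3*m*q)
L(h) = 6 + 3*h (L(h) = 7 - 1*1 + 3*h*1 = 7 - 1 + 3*h = 6 + 3*h)
459/L(F - 1*(-7)) - 30/A(t) = 459/(6 + 3*(-11 - 1*(-7))) - 30/(-4) = 459/(6 + 3*(-11 + 7)) - 30*(-1/4) = 459/(6 + 3*(-4)) + 15/2 = 459/(6 - 12) + 15/2 = 459/(-6) + 15/2 = 459*(-1/6) + 15/2 = -153/2 + 15/2 = -69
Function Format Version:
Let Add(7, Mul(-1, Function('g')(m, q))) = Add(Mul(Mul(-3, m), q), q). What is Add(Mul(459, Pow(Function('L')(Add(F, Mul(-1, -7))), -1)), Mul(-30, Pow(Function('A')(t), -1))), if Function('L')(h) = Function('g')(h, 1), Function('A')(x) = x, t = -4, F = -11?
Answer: -69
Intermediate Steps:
Function('g')(m, q) = Add(7, Mul(-1, q), Mul(3, m, q)) (Function('g')(m, q) = Add(7, Mul(-1, Add(Mul(Mul(-3, m), q), q))) = Add(7, Mul(-1, Add(Mul(-3, m, q), q))) = Add(7, Mul(-1, Add(q, Mul(-3, m, q)))) = Add(7, Add(Mul(-1, q), Mul(3, m, q))) = Add(7, Mul(-1, q), Mul(3, m, q)))
Function('L')(h) = Add(6, Mul(3, h)) (Function('L')(h) = Add(7, Mul(-1, 1), Mul(3, h, 1)) = Add(7, -1, Mul(3, h)) = Add(6, Mul(3, h)))
Add(Mul(459, Pow(Function('L')(Add(F, Mul(-1, -7))), -1)), Mul(-30, Pow(Function('A')(t), -1))) = Add(Mul(459, Pow(Add(6, Mul(3, Add(-11, Mul(-1, -7)))), -1)), Mul(-30, Pow(-4, -1))) = Add(Mul(459, Pow(Add(6, Mul(3, Add(-11, 7))), -1)), Mul(-30, Rational(-1, 4))) = Add(Mul(459, Pow(Add(6, Mul(3, -4)), -1)), Rational(15, 2)) = Add(Mul(459, Pow(Add(6, -12), -1)), Rational(15, 2)) = Add(Mul(459, Pow(-6, -1)), Rational(15, 2)) = Add(Mul(459, Rational(-1, 6)), Rational(15, 2)) = Add(Rational(-153, 2), Rational(15, 2)) = -69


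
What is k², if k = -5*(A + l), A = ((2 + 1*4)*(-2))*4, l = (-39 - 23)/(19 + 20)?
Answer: 93508900/1521 ≈ 61479.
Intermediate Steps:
l = -62/39 ≈ -1.5897
A = -48 (A = ((2 + 4)*(-2))*4 = (6*(-2))*4 = -12*4 = -48)
k = 9670/39 (k = -5*(-48 - 62/39) = -5*(-1934/39) = 9670/39 ≈ 247.95)
k² = (9670/39)² = 93508900/1521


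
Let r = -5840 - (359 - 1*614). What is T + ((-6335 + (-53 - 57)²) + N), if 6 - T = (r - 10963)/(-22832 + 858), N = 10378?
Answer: 177420789/10987 ≈ 16148.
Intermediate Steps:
r = -5585 (r = -5840 - (359 - 614) = -5840 - 1*(-255) = -5840 + 255 = -5585)
T = 57648/10987 (T = 6 - (-5585 - 10963)/(-22832 + 858) = 6 - (-16548)/(-21974) = 6 - (-16548)*(-1)/21974 = 6 - 1*8274/10987 = 6 - 8274/10987 = 57648/10987 ≈ 5.2469)
T + ((-6335 + (-53 - 57)²) + N) = 57648/10987 + ((-6335 + (-53 - 57)²) + 10378) = 57648/10987 + ((-6335 + (-110)²) + 10378) = 57648/10987 + ((-6335 + 12100) + 10378) = 57648/10987 + (5765 + 10378) = 57648/10987 + 16143 = 177420789/10987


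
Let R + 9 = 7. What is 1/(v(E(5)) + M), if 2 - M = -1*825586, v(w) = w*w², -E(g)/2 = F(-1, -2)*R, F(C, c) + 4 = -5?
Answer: 1/778932 ≈ 1.2838e-6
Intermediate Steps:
F(C, c) = -9 (F(C, c) = -4 - 5 = -9)
R = -2 (R = -9 + 7 = -2)
E(g) = -36 (E(g) = -(-18)*(-2) = -2*18 = -36)
v(w) = w³
M = 825588 (M = 2 - (-1)*825586 = 2 - 1*(-825586) = 2 + 825586 = 825588)
1/(v(E(5)) + M) = 1/((-36)³ + 825588) = 1/(-46656 + 825588) = 1/778932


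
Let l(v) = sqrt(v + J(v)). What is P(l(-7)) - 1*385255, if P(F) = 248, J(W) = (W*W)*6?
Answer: -385007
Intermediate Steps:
J(W) = 6*W**2 (J(W) = W**2*6 = 6*W**2)
l(v) = sqrt(v + 6*v**2)
P(l(-7)) - 1*385255 = 248 - 1*385255 = 248 - 385255 = -385007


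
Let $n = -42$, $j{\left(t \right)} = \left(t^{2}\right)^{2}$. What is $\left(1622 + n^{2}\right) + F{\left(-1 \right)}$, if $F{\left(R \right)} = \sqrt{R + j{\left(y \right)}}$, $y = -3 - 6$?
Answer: $3386 + 4 \sqrt{410} \approx 3467.0$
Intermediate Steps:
$y = -9$ ($y = -3 - 6 = -9$)
$j{\left(t \right)} = t^{4}$
$F{\left(R \right)} = \sqrt{6561 + R}$ ($F{\left(R \right)} = \sqrt{R + \left(-9\right)^{4}} = \sqrt{R + 6561} = \sqrt{6561 + R}$)
$\left(1622 + n^{2}\right) + F{\left(-1 \right)} = \left(1622 + \left(-42\right)^{2}\right) + \sqrt{6561 - 1} = \left(1622 + 1764\right) + \sqrt{6560} = 3386 + 4 \sqrt{410}$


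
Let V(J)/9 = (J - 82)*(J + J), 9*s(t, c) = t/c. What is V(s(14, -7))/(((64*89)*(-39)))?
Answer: -185/124956 ≈ -0.0014805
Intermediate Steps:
s(t, c) = t/(9*c) (s(t, c) = (t/c)/9 = t/(9*c))
V(J) = 18*J*(-82 + J) (V(J) = 9*((J - 82)*(J + J)) = 9*((-82 + J)*(2*J)) = 9*(2*J*(-82 + J)) = 18*J*(-82 + J))
V(s(14, -7))/(((64*89)*(-39))) = (18*((⅑)*14/(-7))*(-82 + (⅑)*14/(-7)))/(((64*89)*(-39))) = (18*((⅑)*14*(-⅐))*(-82 + (⅑)*14*(-⅐)))/((5696*(-39))) = (18*(-2/9)*(-82 - 2/9))/(-222144) = (18*(-2/9)*(-740/9))*(-1/222144) = (2960/9)*(-1/222144) = -185/124956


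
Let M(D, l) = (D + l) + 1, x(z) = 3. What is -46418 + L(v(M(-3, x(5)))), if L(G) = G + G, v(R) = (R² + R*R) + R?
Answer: -46412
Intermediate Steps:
M(D, l) = 1 + D + l
v(R) = R + 2*R² (v(R) = (R² + R²) + R = 2*R² + R = R + 2*R²)
L(G) = 2*G
-46418 + L(v(M(-3, x(5)))) = -46418 + 2*((1 - 3 + 3)*(1 + 2*(1 - 3 + 3))) = -46418 + 2*(1*(1 + 2*1)) = -46418 + 2*(1*(1 + 2)) = -46418 + 2*(1*3) = -46418 + 2*3 = -46418 + 6 = -46412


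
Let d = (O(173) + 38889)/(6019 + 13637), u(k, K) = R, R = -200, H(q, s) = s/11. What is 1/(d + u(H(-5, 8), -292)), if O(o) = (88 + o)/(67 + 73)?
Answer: -305760/60547031 ≈ -0.0050500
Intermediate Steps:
H(q, s) = s/11 (H(q, s) = s*(1/11) = s/11)
O(o) = 22/35 + o/140 (O(o) = (88 + o)/140 = (88 + o)*(1/140) = 22/35 + o/140)
u(k, K) = -200
d = 604969/305760 (d = ((22/35 + (1/140)*173) + 38889)/(6019 + 13637) = ((22/35 + 173/140) + 38889)/19656 = (261/140 + 38889)*(1/19656) = (5444721/140)*(1/19656) = 604969/305760 ≈ 1.9786)
1/(d + u(H(-5, 8), -292)) = 1/(604969/305760 - 200) = 1/(-60547031/305760) = -305760/60547031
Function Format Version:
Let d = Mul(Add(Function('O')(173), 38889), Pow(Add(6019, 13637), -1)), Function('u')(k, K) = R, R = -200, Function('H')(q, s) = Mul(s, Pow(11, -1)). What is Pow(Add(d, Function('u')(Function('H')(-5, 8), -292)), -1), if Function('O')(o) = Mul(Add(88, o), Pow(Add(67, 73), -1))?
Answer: Rational(-305760, 60547031) ≈ -0.0050500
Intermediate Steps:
Function('H')(q, s) = Mul(Rational(1, 11), s) (Function('H')(q, s) = Mul(s, Rational(1, 11)) = Mul(Rational(1, 11), s))
Function('O')(o) = Add(Rational(22, 35), Mul(Rational(1, 140), o)) (Function('O')(o) = Mul(Add(88, o), Pow(140, -1)) = Mul(Add(88, o), Rational(1, 140)) = Add(Rational(22, 35), Mul(Rational(1, 140), o)))
Function('u')(k, K) = -200
d = Rational(604969, 305760) (d = Mul(Add(Add(Rational(22, 35), Mul(Rational(1, 140), 173)), 38889), Pow(Add(6019, 13637), -1)) = Mul(Add(Add(Rational(22, 35), Rational(173, 140)), 38889), Pow(19656, -1)) = Mul(Add(Rational(261, 140), 38889), Rational(1, 19656)) = Mul(Rational(5444721, 140), Rational(1, 19656)) = Rational(604969, 305760) ≈ 1.9786)
Pow(Add(d, Function('u')(Function('H')(-5, 8), -292)), -1) = Pow(Add(Rational(604969, 305760), -200), -1) = Pow(Rational(-60547031, 305760), -1) = Rational(-305760, 60547031)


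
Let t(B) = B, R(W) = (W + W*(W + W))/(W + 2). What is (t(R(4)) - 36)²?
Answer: 900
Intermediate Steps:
R(W) = (W + 2*W²)/(2 + W) (R(W) = (W + W*(2*W))/(2 + W) = (W + 2*W²)/(2 + W))
(t(R(4)) - 36)² = (4*(1 + 2*4)/(2 + 4) - 36)² = (4*(1 + 8)/6 - 36)² = (4*(⅙)*9 - 36)² = (6 - 36)² = (-30)² = 900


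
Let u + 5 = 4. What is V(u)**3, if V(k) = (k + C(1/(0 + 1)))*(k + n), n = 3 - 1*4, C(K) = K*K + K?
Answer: -8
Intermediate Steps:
u = -1 (u = -5 + 4 = -1)
C(K) = K + K**2 (C(K) = K**2 + K = K + K**2)
n = -1 (n = 3 - 4 = -1)
V(k) = (-1 + k)*(2 + k) (V(k) = (k + (1 + 1/(0 + 1))/(0 + 1))*(k - 1) = (k + (1 + 1/1)/1)*(-1 + k) = (k + 1*(1 + 1))*(-1 + k) = (k + 1*2)*(-1 + k) = (k + 2)*(-1 + k) = (2 + k)*(-1 + k) = (-1 + k)*(2 + k))
V(u)**3 = (-2 - 1 + (-1)**2)**3 = (-2 - 1 + 1)**3 = (-2)**3 = -8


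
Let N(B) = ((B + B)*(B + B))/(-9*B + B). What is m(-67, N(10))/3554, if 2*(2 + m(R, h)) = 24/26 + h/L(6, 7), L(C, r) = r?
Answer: -345/646828 ≈ -0.00053337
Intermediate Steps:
N(B) = -B/2 (N(B) = ((2*B)*(2*B))/((-8*B)) = (4*B²)*(-1/(8*B)) = -B/2)
m(R, h) = -20/13 + h/14 (m(R, h) = -2 + (24/26 + h/7)/2 = -2 + (24*(1/26) + h*(⅐))/2 = -2 + (12/13 + h/7)/2 = -2 + (6/13 + h/14) = -20/13 + h/14)
m(-67, N(10))/3554 = (-20/13 + (-½*10)/14)/3554 = (-20/13 + (1/14)*(-5))*(1/3554) = (-20/13 - 5/14)*(1/3554) = -345/182*1/3554 = -345/646828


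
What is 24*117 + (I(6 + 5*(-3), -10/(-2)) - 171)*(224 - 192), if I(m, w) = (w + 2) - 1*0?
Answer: -2440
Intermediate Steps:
I(m, w) = 2 + w (I(m, w) = (2 + w) + 0 = 2 + w)
24*117 + (I(6 + 5*(-3), -10/(-2)) - 171)*(224 - 192) = 24*117 + ((2 - 10/(-2)) - 171)*(224 - 192) = 2808 + ((2 - 10*(-½)) - 171)*32 = 2808 + ((2 + 5) - 171)*32 = 2808 + (7 - 171)*32 = 2808 - 164*32 = 2808 - 5248 = -2440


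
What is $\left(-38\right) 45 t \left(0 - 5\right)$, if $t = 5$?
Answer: $42750$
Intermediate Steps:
$\left(-38\right) 45 t \left(0 - 5\right) = \left(-38\right) 45 \cdot 5 \left(0 - 5\right) = - 1710 \cdot 5 \left(-5\right) = \left(-1710\right) \left(-25\right) = 42750$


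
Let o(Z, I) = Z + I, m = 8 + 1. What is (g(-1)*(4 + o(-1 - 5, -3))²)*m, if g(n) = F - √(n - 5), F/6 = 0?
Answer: -225*I*√6 ≈ -551.13*I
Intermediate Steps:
m = 9
F = 0 (F = 6*0 = 0)
o(Z, I) = I + Z
g(n) = -√(-5 + n) (g(n) = 0 - √(n - 5) = 0 - √(-5 + n) = -√(-5 + n))
(g(-1)*(4 + o(-1 - 5, -3))²)*m = ((-√(-5 - 1))*(4 + (-3 + (-1 - 5)))²)*9 = ((-√(-6))*(4 + (-3 - 6))²)*9 = ((-I*√6)*(4 - 9)²)*9 = (-I*√6*(-5)²)*9 = (-I*√6*25)*9 = -25*I*√6*9 = -225*I*√6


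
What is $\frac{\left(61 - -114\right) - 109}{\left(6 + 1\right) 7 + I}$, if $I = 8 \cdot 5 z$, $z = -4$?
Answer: $- \frac{22}{37} \approx -0.59459$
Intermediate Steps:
$I = -160$ ($I = 8 \cdot 5 \left(-4\right) = 40 \left(-4\right) = -160$)
$\frac{\left(61 - -114\right) - 109}{\left(6 + 1\right) 7 + I} = \frac{\left(61 - -114\right) - 109}{\left(6 + 1\right) 7 - 160} = \frac{\left(61 + 114\right) - 109}{7 \cdot 7 - 160} = \frac{175 - 109}{49 - 160} = \frac{66}{-111} = 66 \left(- \frac{1}{111}\right) = - \frac{22}{37}$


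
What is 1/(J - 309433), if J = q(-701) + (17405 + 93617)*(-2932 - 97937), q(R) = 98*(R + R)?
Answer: -1/11199124947 ≈ -8.9293e-11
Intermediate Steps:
q(R) = 196*R (q(R) = 98*(2*R) = 196*R)
J = -11198815514 (J = 196*(-701) + (17405 + 93617)*(-2932 - 97937) = -137396 + 111022*(-100869) = -137396 - 11198678118 = -11198815514)
1/(J - 309433) = 1/(-11198815514 - 309433) = 1/(-11199124947) = -1/11199124947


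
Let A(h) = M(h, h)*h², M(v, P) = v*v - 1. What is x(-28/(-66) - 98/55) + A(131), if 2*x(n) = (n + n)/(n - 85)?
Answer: 4196084847464/14249 ≈ 2.9448e+8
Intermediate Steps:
M(v, P) = -1 + v² (M(v, P) = v² - 1 = -1 + v²)
x(n) = n/(-85 + n) (x(n) = ((n + n)/(n - 85))/2 = ((2*n)/(-85 + n))/2 = (2*n/(-85 + n))/2 = n/(-85 + n))
A(h) = h²*(-1 + h²) (A(h) = (-1 + h²)*h² = h²*(-1 + h²))
x(-28/(-66) - 98/55) + A(131) = (-28/(-66) - 98/55)/(-85 + (-28/(-66) - 98/55)) + (131⁴ - 1*131²) = (-28*(-1/66) - 98*1/55)/(-85 + (-28*(-1/66) - 98*1/55)) + (294499921 - 1*17161) = (14/33 - 98/55)/(-85 + (14/33 - 98/55)) + (294499921 - 17161) = -224/(165*(-85 - 224/165)) + 294482760 = -224/(165*(-14249/165)) + 294482760 = -224/165*(-165/14249) + 294482760 = 224/14249 + 294482760 = 4196084847464/14249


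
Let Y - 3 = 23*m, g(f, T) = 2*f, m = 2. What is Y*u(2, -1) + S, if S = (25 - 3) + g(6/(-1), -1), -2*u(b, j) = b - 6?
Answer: 108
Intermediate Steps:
u(b, j) = 3 - b/2 (u(b, j) = -(b - 6)/2 = -(-6 + b)/2 = 3 - b/2)
Y = 49 (Y = 3 + 23*2 = 3 + 46 = 49)
S = 10 (S = (25 - 3) + 2*(6/(-1)) = 22 + 2*(6*(-1)) = 22 + 2*(-6) = 22 - 12 = 10)
Y*u(2, -1) + S = 49*(3 - ½*2) + 10 = 49*(3 - 1) + 10 = 49*2 + 10 = 98 + 10 = 108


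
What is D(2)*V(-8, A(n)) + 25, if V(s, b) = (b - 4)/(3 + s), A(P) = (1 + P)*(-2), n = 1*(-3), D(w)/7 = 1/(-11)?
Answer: 25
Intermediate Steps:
D(w) = -7/11 (D(w) = 7/(-11) = 7*(-1/11) = -7/11)
n = -3
A(P) = -2 - 2*P
V(s, b) = (-4 + b)/(3 + s)
D(2)*V(-8, A(n)) + 25 = -7*(-4 + (-2 - 2*(-3)))/(11*(3 - 8)) + 25 = -7*(-4 + (-2 + 6))/(11*(-5)) + 25 = -(-7)*(-4 + 4)/55 + 25 = -(-7)*0/55 + 25 = -7/11*0 + 25 = 0 + 25 = 25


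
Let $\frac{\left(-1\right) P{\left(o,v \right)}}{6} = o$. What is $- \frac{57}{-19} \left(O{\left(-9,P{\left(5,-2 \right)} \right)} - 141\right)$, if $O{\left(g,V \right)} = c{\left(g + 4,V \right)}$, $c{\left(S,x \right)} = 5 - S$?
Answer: $-393$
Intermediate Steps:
$P{\left(o,v \right)} = - 6 o$
$O{\left(g,V \right)} = 1 - g$ ($O{\left(g,V \right)} = 5 - \left(g + 4\right) = 5 - \left(4 + g\right) = 1 - g$)
$- \frac{57}{-19} \left(O{\left(-9,P{\left(5,-2 \right)} \right)} - 141\right) = - \frac{57}{-19} \left(\left(1 - -9\right) - 141\right) = \left(-57\right) \left(- \frac{1}{19}\right) \left(\left(1 + 9\right) - 141\right) = 3 \left(10 - 141\right) = 3 \left(-131\right) = -393$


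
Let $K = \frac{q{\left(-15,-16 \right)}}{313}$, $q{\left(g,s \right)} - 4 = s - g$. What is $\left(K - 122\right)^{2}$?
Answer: $\frac{1457941489}{97969} \approx 14882.0$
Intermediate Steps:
$q{\left(g,s \right)} = 4 + s - g$ ($q{\left(g,s \right)} = 4 - \left(g - s\right) = 4 + s - g$)
$K = \frac{3}{313}$ ($K = \frac{4 - 16 - -15}{313} = \left(4 - 16 + 15\right) \frac{1}{313} = 3 \cdot \frac{1}{313} = \frac{3}{313} \approx 0.0095847$)
$\left(K - 122\right)^{2} = \left(\frac{3}{313} - 122\right)^{2} = \left(- \frac{38183}{313}\right)^{2} = \frac{1457941489}{97969}$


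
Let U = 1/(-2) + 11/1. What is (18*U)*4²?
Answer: 3024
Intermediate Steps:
U = 21/2 (U = 1*(-½) + 11*1 = -½ + 11 = 21/2 ≈ 10.500)
(18*U)*4² = (18*(21/2))*4² = 189*16 = 3024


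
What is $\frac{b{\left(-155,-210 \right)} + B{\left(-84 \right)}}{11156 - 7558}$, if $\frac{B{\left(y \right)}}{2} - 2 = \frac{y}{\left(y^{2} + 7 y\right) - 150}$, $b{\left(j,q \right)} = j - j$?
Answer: $\frac{2092}{1894347} \approx 0.0011043$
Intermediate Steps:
$b{\left(j,q \right)} = 0$
$B{\left(y \right)} = 4 + \frac{2 y}{-150 + y^{2} + 7 y}$ ($B{\left(y \right)} = 4 + 2 \frac{y}{\left(y^{2} + 7 y\right) - 150} = 4 + 2 \frac{y}{-150 + y^{2} + 7 y} = 4 + \frac{2 y}{-150 + y^{2} + 7 y}$)
$\frac{b{\left(-155,-210 \right)} + B{\left(-84 \right)}}{11156 - 7558} = \frac{0 + \frac{2 \left(-300 + 2 \left(-84\right)^{2} + 15 \left(-84\right)\right)}{-150 + \left(-84\right)^{2} + 7 \left(-84\right)}}{11156 - 7558} = \frac{0 + \frac{2 \left(-300 + 2 \cdot 7056 - 1260\right)}{-150 + 7056 - 588}}{3598} = \left(0 + \frac{2 \left(-300 + 14112 - 1260\right)}{6318}\right) \frac{1}{3598} = \left(0 + 2 \cdot \frac{1}{6318} \cdot 12552\right) \frac{1}{3598} = \left(0 + \frac{4184}{1053}\right) \frac{1}{3598} = \frac{4184}{1053} \cdot \frac{1}{3598} = \frac{2092}{1894347}$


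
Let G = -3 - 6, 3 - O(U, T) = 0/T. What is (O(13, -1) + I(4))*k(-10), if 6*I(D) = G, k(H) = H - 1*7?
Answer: -51/2 ≈ -25.500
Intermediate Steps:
O(U, T) = 3 (O(U, T) = 3 - 0/T = 3 - 1*0 = 3 + 0 = 3)
k(H) = -7 + H (k(H) = H - 7 = -7 + H)
G = -9
I(D) = -3/2 (I(D) = (⅙)*(-9) = -3/2)
(O(13, -1) + I(4))*k(-10) = (3 - 3/2)*(-7 - 10) = (3/2)*(-17) = -51/2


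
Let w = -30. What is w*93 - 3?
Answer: -2793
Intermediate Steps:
w*93 - 3 = -30*93 - 3 = -2790 - 3 = -2793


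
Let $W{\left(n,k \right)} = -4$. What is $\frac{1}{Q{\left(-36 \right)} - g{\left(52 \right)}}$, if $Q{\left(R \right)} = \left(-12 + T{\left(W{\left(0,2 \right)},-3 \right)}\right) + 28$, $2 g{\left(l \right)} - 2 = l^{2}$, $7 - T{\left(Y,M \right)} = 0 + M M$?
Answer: $- \frac{1}{1339} \approx -0.00074683$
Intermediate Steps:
$T{\left(Y,M \right)} = 7 - M^{2}$ ($T{\left(Y,M \right)} = 7 - \left(0 + M M\right) = 7 - \left(0 + M^{2}\right) = 7 - M^{2}$)
$g{\left(l \right)} = 1 + \frac{l^{2}}{2}$
$Q{\left(R \right)} = 14$ ($Q{\left(R \right)} = \left(-12 + \left(7 - \left(-3\right)^{2}\right)\right) + 28 = \left(-12 + \left(7 - 9\right)\right) + 28 = \left(-12 - 2\right) + 28 = -14 + 28 = 14$)
$\frac{1}{Q{\left(-36 \right)} - g{\left(52 \right)}} = \frac{1}{14 - \left(1 + \frac{52^{2}}{2}\right)} = \frac{1}{14 - \left(1 + \frac{1}{2} \cdot 2704\right)} = \frac{1}{14 - \left(1 + 1352\right)} = \frac{1}{14 - 1353} = \frac{1}{-1339} = - \frac{1}{1339}$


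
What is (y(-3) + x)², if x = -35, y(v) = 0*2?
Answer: 1225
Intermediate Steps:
y(v) = 0
(y(-3) + x)² = (0 - 35)² = (-35)² = 1225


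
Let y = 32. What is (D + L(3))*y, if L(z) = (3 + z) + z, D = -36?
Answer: -864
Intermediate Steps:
L(z) = 3 + 2*z
(D + L(3))*y = (-36 + (3 + 2*3))*32 = (-36 + (3 + 6))*32 = (-36 + 9)*32 = -27*32 = -864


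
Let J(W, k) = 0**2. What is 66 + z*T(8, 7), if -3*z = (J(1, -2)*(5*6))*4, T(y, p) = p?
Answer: 66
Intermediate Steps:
J(W, k) = 0
z = 0 (z = -0*(5*6)*4/3 = -0*30*4/3 = -0*4 = -1/3*0 = 0)
66 + z*T(8, 7) = 66 + 0*7 = 66 + 0 = 66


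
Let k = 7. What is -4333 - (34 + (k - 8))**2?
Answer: -5422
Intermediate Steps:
-4333 - (34 + (k - 8))**2 = -4333 - (34 + (7 - 8))**2 = -4333 - (34 - 1)**2 = -4333 - 1*33**2 = -4333 - 1*1089 = -4333 - 1089 = -5422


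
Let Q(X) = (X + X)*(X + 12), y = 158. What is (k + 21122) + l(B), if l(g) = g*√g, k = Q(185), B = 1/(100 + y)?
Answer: 94012 + √258/66564 ≈ 94012.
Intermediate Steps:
B = 1/258 (B = 1/(100 + 158) = 1/258 ≈ 0.0038760)
Q(X) = 2*X*(12 + X) (Q(X) = (2*X)*(12 + X) = 2*X*(12 + X))
k = 72890 (k = 2*185*(12 + 185) = 2*185*197 = 72890)
l(g) = g^(3/2)
(k + 21122) + l(B) = (72890 + 21122) + (1/258)^(3/2) = 94012 + √258/66564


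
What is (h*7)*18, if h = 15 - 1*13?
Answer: 252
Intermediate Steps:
h = 2 (h = 15 - 13 = 2)
(h*7)*18 = (2*7)*18 = 14*18 = 252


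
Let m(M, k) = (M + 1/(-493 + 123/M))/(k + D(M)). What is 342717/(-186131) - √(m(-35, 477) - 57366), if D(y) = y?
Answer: -342717/186131 - 3*I*√94014922374456421/3840538 ≈ -1.8413 - 239.51*I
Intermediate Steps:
m(M, k) = (M + 1/(-493 + 123/M))/(M + k) (m(M, k) = (M + 1/(-493 + 123/M))/(k + M) = (M + 1/(-493 + 123/M))/(M + k))
342717/(-186131) - √(m(-35, 477) - 57366) = 342717/(-186131) - √(-35*(-124 + 493*(-35))/(-123*(-35) - 123*477 + 493*(-35)² + 493*(-35)*477) - 57366) = 342717*(-1/186131) - √(-35*(-124 - 17255)/(4305 - 58671 + 493*1225 - 8230635) - 57366) = -342717/186131 - √(-35*(-17379)/(4305 - 58671 + 603925 - 8230635) - 57366) = -342717/186131 - √(-35*(-17379)/(-7681076) - 57366) = -342717/186131 - √(-35*(-1/7681076)*(-17379) - 57366) = -342717/186131 - √(-608265/7681076 - 57366) = -342717/186131 - √(-440633214081/7681076) = -342717/186131 - 3*I*√94014922374456421/3840538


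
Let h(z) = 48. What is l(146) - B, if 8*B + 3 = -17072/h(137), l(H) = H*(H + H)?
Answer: 256061/6 ≈ 42677.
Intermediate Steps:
l(H) = 2*H**2 (l(H) = H*(2*H) = 2*H**2)
B = -269/6 (B = -3/8 + (-17072/48)/8 = -3/8 + (-17072*1/48)/8 = -3/8 + (1/8)*(-1067/3) = -3/8 - 1067/24 = -269/6 ≈ -44.833)
l(146) - B = 2*146**2 - 1*(-269/6) = 2*21316 + 269/6 = 42632 + 269/6 = 256061/6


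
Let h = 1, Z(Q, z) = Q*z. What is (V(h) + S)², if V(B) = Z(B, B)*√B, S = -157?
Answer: 24336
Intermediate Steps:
V(B) = B^(5/2) (V(B) = (B*B)*√B = B²*√B = B^(5/2))
(V(h) + S)² = (1^(5/2) - 157)² = (1 - 157)² = (-156)² = 24336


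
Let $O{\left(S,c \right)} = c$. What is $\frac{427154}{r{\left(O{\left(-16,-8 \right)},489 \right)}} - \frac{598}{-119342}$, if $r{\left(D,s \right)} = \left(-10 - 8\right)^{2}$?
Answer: $\frac{12744401605}{9666702} \approx 1318.4$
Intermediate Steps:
$r{\left(D,s \right)} = 324$ ($r{\left(D,s \right)} = \left(-18\right)^{2} = 324$)
$\frac{427154}{r{\left(O{\left(-16,-8 \right)},489 \right)}} - \frac{598}{-119342} = \frac{427154}{324} - \frac{598}{-119342} = 427154 \cdot \frac{1}{324} - - \frac{299}{59671} = \frac{213577}{162} + \frac{299}{59671} = \frac{12744401605}{9666702}$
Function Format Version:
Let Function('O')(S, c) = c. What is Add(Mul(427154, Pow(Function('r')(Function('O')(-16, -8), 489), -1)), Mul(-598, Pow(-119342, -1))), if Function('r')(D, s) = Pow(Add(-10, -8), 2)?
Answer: Rational(12744401605, 9666702) ≈ 1318.4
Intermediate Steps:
Function('r')(D, s) = 324 (Function('r')(D, s) = Pow(-18, 2) = 324)
Add(Mul(427154, Pow(Function('r')(Function('O')(-16, -8), 489), -1)), Mul(-598, Pow(-119342, -1))) = Add(Mul(427154, Pow(324, -1)), Mul(-598, Pow(-119342, -1))) = Add(Mul(427154, Rational(1, 324)), Mul(-598, Rational(-1, 119342))) = Add(Rational(213577, 162), Rational(299, 59671)) = Rational(12744401605, 9666702)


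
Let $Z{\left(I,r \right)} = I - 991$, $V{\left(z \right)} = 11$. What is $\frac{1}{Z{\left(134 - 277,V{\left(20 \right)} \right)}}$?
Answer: $- \frac{1}{1134} \approx -0.00088183$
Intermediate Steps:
$Z{\left(I,r \right)} = -991 + I$
$\frac{1}{Z{\left(134 - 277,V{\left(20 \right)} \right)}} = \frac{1}{-991 + \left(134 - 277\right)} = \frac{1}{-991 - 143} = \frac{1}{-1134} = - \frac{1}{1134}$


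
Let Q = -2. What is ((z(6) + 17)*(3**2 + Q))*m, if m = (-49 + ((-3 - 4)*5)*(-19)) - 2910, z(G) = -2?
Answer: -240870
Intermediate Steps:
m = -2294 (m = (-49 - 7*5*(-19)) - 2910 = (-49 - 35*(-19)) - 2910 = (-49 + 665) - 2910 = 616 - 2910 = -2294)
((z(6) + 17)*(3**2 + Q))*m = ((-2 + 17)*(3**2 - 2))*(-2294) = (15*(9 - 2))*(-2294) = (15*7)*(-2294) = 105*(-2294) = -240870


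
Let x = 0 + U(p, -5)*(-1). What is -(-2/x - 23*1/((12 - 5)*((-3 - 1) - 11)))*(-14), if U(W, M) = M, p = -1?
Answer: -38/15 ≈ -2.5333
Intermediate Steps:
x = 5 (x = 0 - 5*(-1) = 0 + 5 = 5)
-(-2/x - 23*1/((12 - 5)*((-3 - 1) - 11)))*(-14) = -(-2/5 - 23*1/((12 - 5)*((-3 - 1) - 11)))*(-14) = -(-2*⅕ - 23*1/(7*(-4 - 11)))*(-14) = -(-⅖ - 23/(7*(-15)))*(-14) = -(-⅖ - 23/(-105))*(-14) = -(-⅖ - 23*(-1/105))*(-14) = -(-⅖ + 23/105)*(-14) = -1*(-19/105)*(-14) = (19/105)*(-14) = -38/15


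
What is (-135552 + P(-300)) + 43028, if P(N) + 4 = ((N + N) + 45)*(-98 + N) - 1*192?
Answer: 128170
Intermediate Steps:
P(N) = -196 + (-98 + N)*(45 + 2*N) (P(N) = -4 + (((N + N) + 45)*(-98 + N) - 1*192) = -4 + ((2*N + 45)*(-98 + N) - 192) = -4 + ((45 + 2*N)*(-98 + N) - 192) = -4 + ((-98 + N)*(45 + 2*N) - 192) = -4 + (-192 + (-98 + N)*(45 + 2*N)) = -196 + (-98 + N)*(45 + 2*N))
(-135552 + P(-300)) + 43028 = (-135552 + (-4606 - 151*(-300) + 2*(-300)²)) + 43028 = (-135552 + (-4606 + 45300 + 2*90000)) + 43028 = (-135552 + (-4606 + 45300 + 180000)) + 43028 = (-135552 + 220694) + 43028 = 85142 + 43028 = 128170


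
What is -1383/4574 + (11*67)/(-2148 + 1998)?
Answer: -894622/171525 ≈ -5.2157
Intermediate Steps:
-1383/4574 + (11*67)/(-2148 + 1998) = -1383*1/4574 + 737/(-150) = -1383/4574 + 737*(-1/150) = -1383/4574 - 737/150 = -894622/171525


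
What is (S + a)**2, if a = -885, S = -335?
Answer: 1488400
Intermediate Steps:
(S + a)**2 = (-335 - 885)**2 = (-1220)**2 = 1488400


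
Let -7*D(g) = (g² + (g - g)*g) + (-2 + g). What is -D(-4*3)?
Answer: 130/7 ≈ 18.571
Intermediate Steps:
D(g) = 2/7 - g/7 - g²/7 (D(g) = -((g² + (g - g)*g) + (-2 + g))/7 = -((g² + 0*g) + (-2 + g))/7 = -((g² + 0) + (-2 + g))/7 = -(g² + (-2 + g))/7 = -(-2 + g + g²)/7 = 2/7 - g/7 - g²/7)
-D(-4*3) = -(2/7 - (-4)*3/7 - (-4*3)²/7) = -(2/7 - ⅐*(-12) - ⅐*(-12)²) = -(2/7 + 12/7 - ⅐*144) = -(2/7 + 12/7 - 144/7) = -1*(-130/7) = 130/7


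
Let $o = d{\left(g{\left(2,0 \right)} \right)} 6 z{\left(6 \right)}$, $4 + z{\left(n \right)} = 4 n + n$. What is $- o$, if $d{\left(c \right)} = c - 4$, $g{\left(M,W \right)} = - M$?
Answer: $936$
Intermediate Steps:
$d{\left(c \right)} = -4 + c$
$z{\left(n \right)} = -4 + 5 n$ ($z{\left(n \right)} = -4 + \left(4 n + n\right) = -4 + 5 n$)
$o = -936$ ($o = \left(-4 - 2\right) 6 \left(-4 + 5 \cdot 6\right) = \left(-4 - 2\right) 6 \left(-4 + 30\right) = \left(-6\right) 6 \cdot 26 = \left(-36\right) 26 = -936$)
$- o = \left(-1\right) \left(-936\right) = 936$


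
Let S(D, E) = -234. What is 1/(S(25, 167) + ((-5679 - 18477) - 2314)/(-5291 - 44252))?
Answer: -49543/11566592 ≈ -0.0042833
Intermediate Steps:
1/(S(25, 167) + ((-5679 - 18477) - 2314)/(-5291 - 44252)) = 1/(-234 + ((-5679 - 18477) - 2314)/(-5291 - 44252)) = 1/(-234 + (-24156 - 2314)/(-49543)) = 1/(-234 - 26470*(-1/49543)) = 1/(-234 + 26470/49543) = 1/(-11566592/49543) = -49543/11566592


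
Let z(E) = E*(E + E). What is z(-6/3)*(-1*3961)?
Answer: -31688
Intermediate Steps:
z(E) = 2*E**2 (z(E) = E*(2*E) = 2*E**2)
z(-6/3)*(-1*3961) = (2*(-6/3)**2)*(-1*3961) = (2*(-6*1/3)**2)*(-3961) = (2*(-2)**2)*(-3961) = (2*4)*(-3961) = 8*(-3961) = -31688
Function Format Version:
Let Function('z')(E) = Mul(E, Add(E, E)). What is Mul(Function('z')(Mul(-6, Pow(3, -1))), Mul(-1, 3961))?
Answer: -31688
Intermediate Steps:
Function('z')(E) = Mul(2, Pow(E, 2)) (Function('z')(E) = Mul(E, Mul(2, E)) = Mul(2, Pow(E, 2)))
Mul(Function('z')(Mul(-6, Pow(3, -1))), Mul(-1, 3961)) = Mul(Mul(2, Pow(Mul(-6, Pow(3, -1)), 2)), Mul(-1, 3961)) = Mul(Mul(2, Pow(Mul(-6, Rational(1, 3)), 2)), -3961) = Mul(Mul(2, Pow(-2, 2)), -3961) = Mul(Mul(2, 4), -3961) = Mul(8, -3961) = -31688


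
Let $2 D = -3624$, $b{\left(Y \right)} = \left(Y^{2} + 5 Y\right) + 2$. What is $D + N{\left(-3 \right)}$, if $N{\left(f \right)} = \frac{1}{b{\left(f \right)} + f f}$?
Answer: $- \frac{9059}{5} \approx -1811.8$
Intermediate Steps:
$b{\left(Y \right)} = 2 + Y^{2} + 5 Y$
$N{\left(f \right)} = \frac{1}{2 + 2 f^{2} + 5 f}$ ($N{\left(f \right)} = \frac{1}{\left(2 + f^{2} + 5 f\right) + f f} = \frac{1}{\left(2 + f^{2} + 5 f\right) + f^{2}} = \frac{1}{2 + 2 f^{2} + 5 f}$)
$D = -1812$ ($D = \frac{1}{2} \left(-3624\right) = -1812$)
$D + N{\left(-3 \right)} = -1812 + \frac{1}{2 + 2 \left(-3\right)^{2} + 5 \left(-3\right)} = -1812 + \frac{1}{2 + 2 \cdot 9 - 15} = -1812 + \frac{1}{2 + 18 - 15} = -1812 + \frac{1}{5} = - \frac{9059}{5}$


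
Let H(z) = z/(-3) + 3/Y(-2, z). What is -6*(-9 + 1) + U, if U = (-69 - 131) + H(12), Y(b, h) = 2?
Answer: -309/2 ≈ -154.50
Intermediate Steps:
H(z) = 3/2 - z/3 (H(z) = z/(-3) + 3/2 = z*(-1/3) + 3*(1/2) = -z/3 + 3/2 = 3/2 - z/3)
U = -405/2 (U = (-69 - 131) + (3/2 - 1/3*12) = -200 + (3/2 - 4) = -200 - 5/2 = -405/2 ≈ -202.50)
-6*(-9 + 1) + U = -6*(-9 + 1) - 405/2 = -6*(-8) - 405/2 = 48 - 405/2 = -309/2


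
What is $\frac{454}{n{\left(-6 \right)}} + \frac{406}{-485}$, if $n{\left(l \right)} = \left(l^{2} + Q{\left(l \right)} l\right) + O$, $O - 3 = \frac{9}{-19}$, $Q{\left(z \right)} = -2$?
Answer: $\frac{75877}{9312} \approx 8.1483$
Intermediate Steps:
$O = \frac{48}{19}$ ($O = 3 + \frac{9}{-19} = 3 + 9 \left(- \frac{1}{19}\right) = 3 - \frac{9}{19} = \frac{48}{19} \approx 2.5263$)
$n{\left(l \right)} = \frac{48}{19} + l^{2} - 2 l$ ($n{\left(l \right)} = \left(l^{2} - 2 l\right) + \frac{48}{19} = \frac{48}{19} + l^{2} - 2 l$)
$\frac{454}{n{\left(-6 \right)}} + \frac{406}{-485} = \frac{454}{\frac{48}{19} + \left(-6\right)^{2} - -12} + \frac{406}{-485} = \frac{454}{\frac{48}{19} + 36 + 12} + 406 \left(- \frac{1}{485}\right) = \frac{454}{\frac{960}{19}} - \frac{406}{485} = 454 \cdot \frac{19}{960} - \frac{406}{485} = \frac{4313}{480} - \frac{406}{485} = \frac{75877}{9312}$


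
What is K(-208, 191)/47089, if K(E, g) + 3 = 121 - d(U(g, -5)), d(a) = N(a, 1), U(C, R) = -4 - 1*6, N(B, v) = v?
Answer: 117/47089 ≈ 0.0024847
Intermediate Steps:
U(C, R) = -10 (U(C, R) = -4 - 6 = -10)
d(a) = 1
K(E, g) = 117 (K(E, g) = -3 + (121 - 1*1) = -3 + (121 - 1) = -3 + 120 = 117)
K(-208, 191)/47089 = 117/47089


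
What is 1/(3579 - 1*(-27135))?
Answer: 1/30714 ≈ 3.2558e-5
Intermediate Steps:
1/(3579 - 1*(-27135)) = 1/(3579 + 27135) = 1/30714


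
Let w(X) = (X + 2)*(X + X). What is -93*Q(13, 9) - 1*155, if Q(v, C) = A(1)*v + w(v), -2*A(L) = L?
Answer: -71641/2 ≈ -35821.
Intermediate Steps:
A(L) = -L/2
w(X) = 2*X*(2 + X) (w(X) = (2 + X)*(2*X) = 2*X*(2 + X))
Q(v, C) = -v/2 + 2*v*(2 + v) (Q(v, C) = (-1/2*1)*v + 2*v*(2 + v) = -v/2 + 2*v*(2 + v))
-93*Q(13, 9) - 1*155 = -93*13*(7 + 4*13)/2 - 1*155 = -93*13*(7 + 52)/2 - 155 = -93*13*59/2 - 155 = -93*767/2 - 155 = -71331/2 - 155 = -71641/2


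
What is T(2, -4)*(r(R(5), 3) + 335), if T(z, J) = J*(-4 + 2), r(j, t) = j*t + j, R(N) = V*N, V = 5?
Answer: 3480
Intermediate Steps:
R(N) = 5*N
r(j, t) = j + j*t
T(z, J) = -2*J (T(z, J) = J*(-2) = -2*J)
T(2, -4)*(r(R(5), 3) + 335) = (-2*(-4))*((5*5)*(1 + 3) + 335) = 8*(25*4 + 335) = 8*(100 + 335) = 8*435 = 3480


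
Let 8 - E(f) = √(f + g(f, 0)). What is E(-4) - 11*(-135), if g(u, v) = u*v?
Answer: 1493 - 2*I ≈ 1493.0 - 2.0*I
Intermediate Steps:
E(f) = 8 - √f (E(f) = 8 - √(f + f*0) = 8 - √(f + 0) = 8 - √f)
E(-4) - 11*(-135) = (8 - √(-4)) - 11*(-135) = (8 - 2*I) + 1485 = 1493 - 2*I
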